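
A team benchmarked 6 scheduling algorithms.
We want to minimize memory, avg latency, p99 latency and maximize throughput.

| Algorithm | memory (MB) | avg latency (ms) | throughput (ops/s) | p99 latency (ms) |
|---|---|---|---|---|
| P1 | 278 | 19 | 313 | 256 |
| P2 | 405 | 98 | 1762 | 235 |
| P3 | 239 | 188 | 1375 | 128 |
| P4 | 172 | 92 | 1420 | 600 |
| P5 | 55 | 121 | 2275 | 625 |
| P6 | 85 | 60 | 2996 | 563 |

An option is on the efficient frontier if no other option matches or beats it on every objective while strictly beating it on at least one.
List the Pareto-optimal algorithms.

P1, P2, P3, P5, P6

P1: not dominated (best avg latency).
P2: not dominated.
P3: not dominated (best p99 latency).
P4: dominated by P6 (memory 85≤172, avg latency 60≤92, throughput 2996≥1420, p99 latency 563≤600).
P5: not dominated (best memory).
P6: not dominated (best throughput).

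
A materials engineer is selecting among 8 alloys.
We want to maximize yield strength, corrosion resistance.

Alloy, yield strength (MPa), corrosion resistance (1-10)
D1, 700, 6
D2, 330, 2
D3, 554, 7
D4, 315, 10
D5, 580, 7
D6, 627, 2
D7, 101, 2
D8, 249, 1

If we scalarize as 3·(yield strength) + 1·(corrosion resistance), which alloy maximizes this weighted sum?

D1: 3·700 + 1·6 = 2106
D2: 3·330 + 1·2 = 992
D3: 3·554 + 1·7 = 1669
D4: 3·315 + 1·10 = 955
D5: 3·580 + 1·7 = 1747
D6: 3·627 + 1·2 = 1883
D7: 3·101 + 1·2 = 305
D8: 3·249 + 1·1 = 748
Highest: D1 at 2106.

D1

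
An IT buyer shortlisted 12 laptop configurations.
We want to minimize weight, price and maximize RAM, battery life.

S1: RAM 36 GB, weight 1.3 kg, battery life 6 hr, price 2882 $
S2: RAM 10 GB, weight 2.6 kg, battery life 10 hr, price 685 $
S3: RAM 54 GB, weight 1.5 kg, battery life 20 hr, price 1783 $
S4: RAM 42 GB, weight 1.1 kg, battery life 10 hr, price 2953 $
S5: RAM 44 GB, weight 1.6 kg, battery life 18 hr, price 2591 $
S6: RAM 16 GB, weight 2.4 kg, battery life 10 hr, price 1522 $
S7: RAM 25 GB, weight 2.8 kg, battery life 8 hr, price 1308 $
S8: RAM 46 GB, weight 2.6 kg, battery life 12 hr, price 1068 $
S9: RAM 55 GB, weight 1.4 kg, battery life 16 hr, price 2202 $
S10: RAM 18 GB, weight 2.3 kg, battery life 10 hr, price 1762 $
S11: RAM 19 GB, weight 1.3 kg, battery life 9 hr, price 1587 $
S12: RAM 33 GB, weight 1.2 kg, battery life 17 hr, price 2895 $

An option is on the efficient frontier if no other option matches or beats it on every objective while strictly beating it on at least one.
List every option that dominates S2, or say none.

S1: worse on battery life (6 vs 10).
S3: worse on price (1783 vs 685).
S4: worse on price (2953 vs 685).
S5: worse on price (2591 vs 685).
S6: worse on price (1522 vs 685).
S7: worse on weight (2.8 vs 2.6).
S8: worse on price (1068 vs 685).
S9: worse on price (2202 vs 685).
S10: worse on price (1762 vs 685).
S11: worse on battery life (9 vs 10).
S12: worse on price (2895 vs 685).
No option dominates S2.

none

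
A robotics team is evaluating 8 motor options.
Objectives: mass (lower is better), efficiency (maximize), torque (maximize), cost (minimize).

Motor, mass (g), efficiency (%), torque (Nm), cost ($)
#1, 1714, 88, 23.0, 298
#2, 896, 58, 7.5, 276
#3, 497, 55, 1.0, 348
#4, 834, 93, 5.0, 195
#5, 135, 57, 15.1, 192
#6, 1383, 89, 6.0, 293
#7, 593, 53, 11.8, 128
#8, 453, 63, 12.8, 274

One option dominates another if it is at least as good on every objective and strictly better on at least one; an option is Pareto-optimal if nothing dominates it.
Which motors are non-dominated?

#1, #4, #5, #6, #7, #8

#1: not dominated (best torque).
#2: dominated by #8 (mass 453≤896, efficiency 63≥58, torque 12.8≥7.5, cost 274≤276).
#3: dominated by #5 (mass 135≤497, efficiency 57≥55, torque 15.1≥1.0, cost 192≤348).
#4: not dominated (best efficiency).
#5: not dominated (best mass).
#6: not dominated.
#7: not dominated (best cost).
#8: not dominated.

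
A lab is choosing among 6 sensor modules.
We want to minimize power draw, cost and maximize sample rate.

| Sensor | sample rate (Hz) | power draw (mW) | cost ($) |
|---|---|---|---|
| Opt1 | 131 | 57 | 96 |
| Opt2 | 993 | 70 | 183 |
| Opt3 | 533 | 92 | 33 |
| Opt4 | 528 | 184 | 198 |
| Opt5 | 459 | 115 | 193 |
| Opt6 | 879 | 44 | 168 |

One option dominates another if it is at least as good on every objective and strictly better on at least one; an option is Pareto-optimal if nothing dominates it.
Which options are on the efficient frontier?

Opt1: not dominated.
Opt2: not dominated (best sample rate).
Opt3: not dominated (best cost).
Opt4: dominated by Opt2 (sample rate 993≥528, power draw 70≤184, cost 183≤198).
Opt5: dominated by Opt2 (sample rate 993≥459, power draw 70≤115, cost 183≤193).
Opt6: not dominated (best power draw).

Opt1, Opt2, Opt3, Opt6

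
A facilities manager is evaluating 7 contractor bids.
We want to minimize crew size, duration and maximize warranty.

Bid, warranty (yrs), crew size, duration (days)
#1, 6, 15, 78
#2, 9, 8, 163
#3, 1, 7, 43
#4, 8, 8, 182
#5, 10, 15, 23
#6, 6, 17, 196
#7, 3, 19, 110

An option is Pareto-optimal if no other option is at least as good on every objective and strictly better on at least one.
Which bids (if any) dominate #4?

#2: warranty 9≥8, crew size 8≤8, duration 163≤182 — dominates #4.
Others (#1, #3, #5, #6, #7) are each worse than #4 on at least one objective.

#2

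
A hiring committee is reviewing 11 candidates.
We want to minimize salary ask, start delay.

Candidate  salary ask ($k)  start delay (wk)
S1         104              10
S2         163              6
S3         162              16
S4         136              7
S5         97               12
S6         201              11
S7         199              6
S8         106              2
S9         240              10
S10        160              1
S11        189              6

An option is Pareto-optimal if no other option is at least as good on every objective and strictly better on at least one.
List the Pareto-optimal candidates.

S1: not dominated.
S2: dominated by S8 (salary ask 106≤163, start delay 2≤6).
S3: dominated by S1 (salary ask 104≤162, start delay 10≤16).
S4: dominated by S8 (salary ask 106≤136, start delay 2≤7).
S5: not dominated (best salary ask).
S6: dominated by S1 (salary ask 104≤201, start delay 10≤11).
S7: dominated by S2 (salary ask 163≤199, start delay 6≤6).
S8: not dominated.
S9: dominated by S1 (salary ask 104≤240, start delay 10≤10).
S10: not dominated (best start delay).
S11: dominated by S2 (salary ask 163≤189, start delay 6≤6).

S1, S5, S8, S10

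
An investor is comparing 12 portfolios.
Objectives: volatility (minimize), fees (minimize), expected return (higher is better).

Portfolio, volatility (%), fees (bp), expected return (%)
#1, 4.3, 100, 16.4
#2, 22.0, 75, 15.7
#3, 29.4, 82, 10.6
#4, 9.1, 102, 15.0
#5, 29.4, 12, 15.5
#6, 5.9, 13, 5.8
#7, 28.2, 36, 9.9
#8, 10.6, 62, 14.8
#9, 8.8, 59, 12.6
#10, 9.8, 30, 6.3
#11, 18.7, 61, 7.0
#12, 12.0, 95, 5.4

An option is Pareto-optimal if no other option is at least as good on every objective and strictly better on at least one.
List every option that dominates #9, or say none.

none

#1: worse on fees (100 vs 59).
#2: worse on volatility (22.0 vs 8.8).
#3: worse on volatility (29.4 vs 8.8).
#4: worse on volatility (9.1 vs 8.8).
#5: worse on volatility (29.4 vs 8.8).
#6: worse on expected return (5.8 vs 12.6).
#7: worse on volatility (28.2 vs 8.8).
#8: worse on volatility (10.6 vs 8.8).
#10: worse on volatility (9.8 vs 8.8).
#11: worse on volatility (18.7 vs 8.8).
#12: worse on volatility (12.0 vs 8.8).
No option dominates #9.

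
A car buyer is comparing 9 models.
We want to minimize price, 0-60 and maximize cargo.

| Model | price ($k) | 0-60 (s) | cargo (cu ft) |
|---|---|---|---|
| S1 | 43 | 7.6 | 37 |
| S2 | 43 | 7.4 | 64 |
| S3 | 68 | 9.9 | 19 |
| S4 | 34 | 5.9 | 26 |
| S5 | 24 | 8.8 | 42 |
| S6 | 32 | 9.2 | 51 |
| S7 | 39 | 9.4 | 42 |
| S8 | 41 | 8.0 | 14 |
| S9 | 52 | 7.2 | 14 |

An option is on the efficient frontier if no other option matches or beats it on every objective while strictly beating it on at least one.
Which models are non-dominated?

S2, S4, S5, S6

S1: dominated by S2 (price 43≤43, 0-60 7.4≤7.6, cargo 64≥37).
S2: not dominated (best cargo).
S3: dominated by S1 (price 43≤68, 0-60 7.6≤9.9, cargo 37≥19).
S4: not dominated (best 0-60).
S5: not dominated (best price).
S6: not dominated.
S7: dominated by S5 (price 24≤39, 0-60 8.8≤9.4, cargo 42≥42).
S8: dominated by S4 (price 34≤41, 0-60 5.9≤8.0, cargo 26≥14).
S9: dominated by S4 (price 34≤52, 0-60 5.9≤7.2, cargo 26≥14).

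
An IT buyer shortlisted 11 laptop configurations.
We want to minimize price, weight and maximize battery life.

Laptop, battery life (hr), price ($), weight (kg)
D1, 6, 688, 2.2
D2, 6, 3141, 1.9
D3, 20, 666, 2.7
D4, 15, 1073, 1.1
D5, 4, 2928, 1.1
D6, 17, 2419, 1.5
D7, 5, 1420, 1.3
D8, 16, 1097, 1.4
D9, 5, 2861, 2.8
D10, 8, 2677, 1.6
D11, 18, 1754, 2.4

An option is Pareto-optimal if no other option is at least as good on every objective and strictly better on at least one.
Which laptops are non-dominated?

D1, D3, D4, D6, D8, D11

D1: not dominated.
D2: dominated by D4 (battery life 15≥6, price 1073≤3141, weight 1.1≤1.9).
D3: not dominated (best battery life).
D4: not dominated.
D5: dominated by D4 (battery life 15≥4, price 1073≤2928, weight 1.1≤1.1).
D6: not dominated.
D7: dominated by D4 (battery life 15≥5, price 1073≤1420, weight 1.1≤1.3).
D8: not dominated.
D9: dominated by D1 (battery life 6≥5, price 688≤2861, weight 2.2≤2.8).
D10: dominated by D4 (battery life 15≥8, price 1073≤2677, weight 1.1≤1.6).
D11: not dominated.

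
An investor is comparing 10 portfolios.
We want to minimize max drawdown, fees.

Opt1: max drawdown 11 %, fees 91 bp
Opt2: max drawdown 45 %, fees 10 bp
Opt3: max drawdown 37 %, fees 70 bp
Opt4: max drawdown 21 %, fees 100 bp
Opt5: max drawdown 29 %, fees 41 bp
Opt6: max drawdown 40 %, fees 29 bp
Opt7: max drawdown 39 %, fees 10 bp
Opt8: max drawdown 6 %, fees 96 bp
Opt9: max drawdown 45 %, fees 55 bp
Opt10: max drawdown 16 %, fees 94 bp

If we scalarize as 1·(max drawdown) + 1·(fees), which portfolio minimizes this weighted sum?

Opt1: 1·11 + 1·91 = 102
Opt2: 1·45 + 1·10 = 55
Opt3: 1·37 + 1·70 = 107
Opt4: 1·21 + 1·100 = 121
Opt5: 1·29 + 1·41 = 70
Opt6: 1·40 + 1·29 = 69
Opt7: 1·39 + 1·10 = 49
Opt8: 1·6 + 1·96 = 102
Opt9: 1·45 + 1·55 = 100
Opt10: 1·16 + 1·94 = 110
Lowest: Opt7 at 49.

Opt7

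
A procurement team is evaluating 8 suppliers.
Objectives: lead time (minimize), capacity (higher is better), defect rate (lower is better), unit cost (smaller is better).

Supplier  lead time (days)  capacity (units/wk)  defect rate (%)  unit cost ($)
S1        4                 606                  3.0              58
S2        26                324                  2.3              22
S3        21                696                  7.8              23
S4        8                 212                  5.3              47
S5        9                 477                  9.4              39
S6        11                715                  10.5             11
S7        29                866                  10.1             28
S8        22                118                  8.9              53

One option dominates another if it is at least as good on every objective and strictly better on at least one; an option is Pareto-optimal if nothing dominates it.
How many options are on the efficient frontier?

7

S1: not dominated (best lead time).
S2: not dominated (best defect rate).
S3: not dominated.
S4: not dominated.
S5: not dominated.
S6: not dominated (best unit cost).
S7: not dominated (best capacity).
S8: dominated by S3 (lead time 21≤22, capacity 696≥118, defect rate 7.8≤8.9, unit cost 23≤53).
Pareto-optimal: S1, S2, S3, S4, S5, S6, S7 → 7.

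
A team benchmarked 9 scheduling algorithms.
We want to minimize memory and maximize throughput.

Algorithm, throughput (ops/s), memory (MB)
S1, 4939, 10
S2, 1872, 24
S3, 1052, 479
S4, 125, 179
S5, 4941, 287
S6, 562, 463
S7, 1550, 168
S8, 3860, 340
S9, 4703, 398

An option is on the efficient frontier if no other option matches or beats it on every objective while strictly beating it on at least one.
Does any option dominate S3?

S1 vs S3: throughput 4939≥1052, memory 10≤479 — S1 is at least as good on every objective and strictly better on at least one, so S1 dominates S3.

Yes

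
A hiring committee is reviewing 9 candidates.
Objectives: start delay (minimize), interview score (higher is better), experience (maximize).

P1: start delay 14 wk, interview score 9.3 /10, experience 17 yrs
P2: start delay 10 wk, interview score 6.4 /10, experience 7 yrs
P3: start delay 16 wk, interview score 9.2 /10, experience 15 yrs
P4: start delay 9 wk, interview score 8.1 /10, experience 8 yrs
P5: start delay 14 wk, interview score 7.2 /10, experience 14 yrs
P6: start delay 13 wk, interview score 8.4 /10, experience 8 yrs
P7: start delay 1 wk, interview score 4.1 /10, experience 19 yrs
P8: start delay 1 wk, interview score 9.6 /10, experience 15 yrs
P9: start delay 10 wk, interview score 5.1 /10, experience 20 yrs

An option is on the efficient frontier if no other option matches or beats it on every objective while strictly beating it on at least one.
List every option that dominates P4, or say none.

P8: start delay 1≤9, interview score 9.6≥8.1, experience 15≥8 — dominates P4.
Others (P1, P2, P3, P5, P6, P7, P9) are each worse than P4 on at least one objective.

P8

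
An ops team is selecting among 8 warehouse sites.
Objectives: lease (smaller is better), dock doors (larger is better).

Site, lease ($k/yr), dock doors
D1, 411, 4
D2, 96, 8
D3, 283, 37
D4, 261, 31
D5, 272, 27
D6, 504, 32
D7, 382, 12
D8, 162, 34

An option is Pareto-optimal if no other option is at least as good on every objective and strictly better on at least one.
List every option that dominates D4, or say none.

D8: lease 162≤261, dock doors 34≥31 — dominates D4.
Others (D1, D2, D3, D5, D6, D7) are each worse than D4 on at least one objective.

D8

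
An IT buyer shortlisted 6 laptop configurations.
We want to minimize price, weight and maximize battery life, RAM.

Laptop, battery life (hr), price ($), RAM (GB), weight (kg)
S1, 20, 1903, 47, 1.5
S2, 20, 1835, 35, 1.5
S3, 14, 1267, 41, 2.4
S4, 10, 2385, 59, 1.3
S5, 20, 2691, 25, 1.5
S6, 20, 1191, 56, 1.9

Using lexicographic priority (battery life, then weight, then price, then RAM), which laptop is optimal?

First maximize battery life: best is 20, kept {S1, S2, S5, S6}.
Then minimize weight: best is 1.5, kept {S1, S2, S5}.
Then minimize price: best is 1835, kept {S2}.

S2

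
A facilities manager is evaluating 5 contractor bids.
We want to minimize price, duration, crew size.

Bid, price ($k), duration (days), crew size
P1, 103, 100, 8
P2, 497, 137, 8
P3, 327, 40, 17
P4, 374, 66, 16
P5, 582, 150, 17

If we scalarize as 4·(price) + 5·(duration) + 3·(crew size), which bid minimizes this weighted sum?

P1

P1: 4·103 + 5·100 + 3·8 = 936
P2: 4·497 + 5·137 + 3·8 = 2697
P3: 4·327 + 5·40 + 3·17 = 1559
P4: 4·374 + 5·66 + 3·16 = 1874
P5: 4·582 + 5·150 + 3·17 = 3129
Lowest: P1 at 936.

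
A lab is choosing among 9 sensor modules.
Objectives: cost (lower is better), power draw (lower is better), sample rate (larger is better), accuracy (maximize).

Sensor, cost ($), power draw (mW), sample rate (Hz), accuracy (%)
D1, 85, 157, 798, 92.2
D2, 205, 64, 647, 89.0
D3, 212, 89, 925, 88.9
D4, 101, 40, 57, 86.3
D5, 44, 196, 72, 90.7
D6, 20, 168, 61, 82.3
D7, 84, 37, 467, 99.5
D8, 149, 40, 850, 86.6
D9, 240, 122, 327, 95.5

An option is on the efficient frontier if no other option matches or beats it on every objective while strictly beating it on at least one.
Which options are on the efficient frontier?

D1: not dominated.
D2: not dominated.
D3: not dominated (best sample rate).
D4: dominated by D7 (cost 84≤101, power draw 37≤40, sample rate 467≥57, accuracy 99.5≥86.3).
D5: not dominated.
D6: not dominated (best cost).
D7: not dominated (best power draw).
D8: not dominated.
D9: dominated by D7 (cost 84≤240, power draw 37≤122, sample rate 467≥327, accuracy 99.5≥95.5).

D1, D2, D3, D5, D6, D7, D8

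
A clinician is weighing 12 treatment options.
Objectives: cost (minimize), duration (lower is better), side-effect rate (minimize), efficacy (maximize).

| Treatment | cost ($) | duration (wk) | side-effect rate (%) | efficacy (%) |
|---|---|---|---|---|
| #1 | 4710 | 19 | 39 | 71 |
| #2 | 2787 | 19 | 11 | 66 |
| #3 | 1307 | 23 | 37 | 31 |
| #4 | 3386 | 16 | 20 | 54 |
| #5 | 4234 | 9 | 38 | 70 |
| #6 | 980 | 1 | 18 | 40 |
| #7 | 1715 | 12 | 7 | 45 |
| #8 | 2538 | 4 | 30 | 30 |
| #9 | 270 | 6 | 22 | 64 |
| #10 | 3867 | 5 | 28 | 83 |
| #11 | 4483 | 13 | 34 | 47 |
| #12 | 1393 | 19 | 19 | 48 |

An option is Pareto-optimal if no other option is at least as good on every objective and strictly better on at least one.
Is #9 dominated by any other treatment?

No

#1: worse on cost (4710 vs 270).
#2: worse on cost (2787 vs 270).
#3: worse on cost (1307 vs 270).
#4: worse on cost (3386 vs 270).
#5: worse on cost (4234 vs 270).
#6: worse on cost (980 vs 270).
#7: worse on cost (1715 vs 270).
#8: worse on cost (2538 vs 270).
#10: worse on cost (3867 vs 270).
#11: worse on cost (4483 vs 270).
#12: worse on cost (1393 vs 270).
No option is at least as good as #9 on every objective and strictly better on one.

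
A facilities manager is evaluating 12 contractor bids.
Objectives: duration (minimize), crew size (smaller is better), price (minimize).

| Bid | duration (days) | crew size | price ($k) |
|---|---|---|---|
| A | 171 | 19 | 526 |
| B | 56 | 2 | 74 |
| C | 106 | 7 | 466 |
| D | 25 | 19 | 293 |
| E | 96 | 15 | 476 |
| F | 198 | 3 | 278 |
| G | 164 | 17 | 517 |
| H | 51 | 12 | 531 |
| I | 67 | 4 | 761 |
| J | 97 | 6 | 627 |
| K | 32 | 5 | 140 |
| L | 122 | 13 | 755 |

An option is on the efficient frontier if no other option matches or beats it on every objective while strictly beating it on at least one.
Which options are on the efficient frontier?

B, D, K

A: dominated by B (duration 56≤171, crew size 2≤19, price 74≤526).
B: not dominated (best crew size).
C: dominated by B (duration 56≤106, crew size 2≤7, price 74≤466).
D: not dominated (best duration).
E: dominated by B (duration 56≤96, crew size 2≤15, price 74≤476).
F: dominated by B (duration 56≤198, crew size 2≤3, price 74≤278).
G: dominated by B (duration 56≤164, crew size 2≤17, price 74≤517).
H: dominated by K (duration 32≤51, crew size 5≤12, price 140≤531).
I: dominated by B (duration 56≤67, crew size 2≤4, price 74≤761).
J: dominated by B (duration 56≤97, crew size 2≤6, price 74≤627).
K: not dominated.
L: dominated by B (duration 56≤122, crew size 2≤13, price 74≤755).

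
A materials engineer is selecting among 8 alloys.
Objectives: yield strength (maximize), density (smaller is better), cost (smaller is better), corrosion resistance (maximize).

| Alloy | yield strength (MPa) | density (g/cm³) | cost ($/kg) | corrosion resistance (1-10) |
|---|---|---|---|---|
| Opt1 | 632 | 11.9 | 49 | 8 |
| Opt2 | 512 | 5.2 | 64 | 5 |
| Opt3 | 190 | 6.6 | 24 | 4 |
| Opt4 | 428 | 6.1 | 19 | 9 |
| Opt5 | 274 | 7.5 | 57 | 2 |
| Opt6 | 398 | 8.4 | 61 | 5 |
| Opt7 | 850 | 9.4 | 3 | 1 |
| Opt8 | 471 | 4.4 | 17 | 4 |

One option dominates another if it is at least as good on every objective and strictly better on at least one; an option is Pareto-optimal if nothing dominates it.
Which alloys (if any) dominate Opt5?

Opt4, Opt8

Opt4: yield strength 428≥274, density 6.1≤7.5, cost 19≤57, corrosion resistance 9≥2 — dominates Opt5.
Opt8: yield strength 471≥274, density 4.4≤7.5, cost 17≤57, corrosion resistance 4≥2 — dominates Opt5.
Others (Opt1, Opt2, Opt3, Opt6, Opt7) are each worse than Opt5 on at least one objective.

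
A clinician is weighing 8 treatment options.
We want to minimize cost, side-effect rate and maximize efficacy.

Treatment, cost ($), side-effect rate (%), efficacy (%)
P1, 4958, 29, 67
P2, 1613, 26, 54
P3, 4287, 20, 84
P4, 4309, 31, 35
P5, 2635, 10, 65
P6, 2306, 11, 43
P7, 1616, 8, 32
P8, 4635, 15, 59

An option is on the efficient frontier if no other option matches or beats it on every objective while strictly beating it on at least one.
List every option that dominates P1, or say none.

P3: cost 4287≤4958, side-effect rate 20≤29, efficacy 84≥67 — dominates P1.
Others (P2, P4, P5, P6, P7, P8) are each worse than P1 on at least one objective.

P3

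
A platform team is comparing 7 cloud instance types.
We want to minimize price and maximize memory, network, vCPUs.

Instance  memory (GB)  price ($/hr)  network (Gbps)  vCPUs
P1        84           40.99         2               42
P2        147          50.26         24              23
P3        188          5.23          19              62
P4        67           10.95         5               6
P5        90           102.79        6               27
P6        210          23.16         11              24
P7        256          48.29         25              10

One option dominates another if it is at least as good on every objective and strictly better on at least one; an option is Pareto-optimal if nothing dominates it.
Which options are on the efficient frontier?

P2, P3, P6, P7

P1: dominated by P3 (memory 188≥84, price 5.23≤40.99, network 19≥2, vCPUs 62≥42).
P2: not dominated.
P3: not dominated (best price).
P4: dominated by P3 (memory 188≥67, price 5.23≤10.95, network 19≥5, vCPUs 62≥6).
P5: dominated by P3 (memory 188≥90, price 5.23≤102.79, network 19≥6, vCPUs 62≥27).
P6: not dominated.
P7: not dominated (best memory).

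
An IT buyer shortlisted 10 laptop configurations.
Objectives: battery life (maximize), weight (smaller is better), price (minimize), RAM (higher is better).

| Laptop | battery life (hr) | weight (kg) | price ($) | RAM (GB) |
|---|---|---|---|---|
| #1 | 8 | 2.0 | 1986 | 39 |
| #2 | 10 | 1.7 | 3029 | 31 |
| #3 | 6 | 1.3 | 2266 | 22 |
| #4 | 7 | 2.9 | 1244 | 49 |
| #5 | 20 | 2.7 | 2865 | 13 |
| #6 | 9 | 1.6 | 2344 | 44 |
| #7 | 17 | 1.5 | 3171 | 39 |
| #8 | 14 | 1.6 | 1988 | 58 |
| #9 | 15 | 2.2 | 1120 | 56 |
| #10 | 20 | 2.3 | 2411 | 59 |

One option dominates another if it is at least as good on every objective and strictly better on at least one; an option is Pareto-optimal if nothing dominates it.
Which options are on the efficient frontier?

#1: not dominated.
#2: dominated by #8 (battery life 14≥10, weight 1.6≤1.7, price 1988≤3029, RAM 58≥31).
#3: not dominated (best weight).
#4: dominated by #9 (battery life 15≥7, weight 2.2≤2.9, price 1120≤1244, RAM 56≥49).
#5: dominated by #10 (battery life 20≥20, weight 2.3≤2.7, price 2411≤2865, RAM 59≥13).
#6: dominated by #8 (battery life 14≥9, weight 1.6≤1.6, price 1988≤2344, RAM 58≥44).
#7: not dominated.
#8: not dominated.
#9: not dominated (best price).
#10: not dominated (best RAM).

#1, #3, #7, #8, #9, #10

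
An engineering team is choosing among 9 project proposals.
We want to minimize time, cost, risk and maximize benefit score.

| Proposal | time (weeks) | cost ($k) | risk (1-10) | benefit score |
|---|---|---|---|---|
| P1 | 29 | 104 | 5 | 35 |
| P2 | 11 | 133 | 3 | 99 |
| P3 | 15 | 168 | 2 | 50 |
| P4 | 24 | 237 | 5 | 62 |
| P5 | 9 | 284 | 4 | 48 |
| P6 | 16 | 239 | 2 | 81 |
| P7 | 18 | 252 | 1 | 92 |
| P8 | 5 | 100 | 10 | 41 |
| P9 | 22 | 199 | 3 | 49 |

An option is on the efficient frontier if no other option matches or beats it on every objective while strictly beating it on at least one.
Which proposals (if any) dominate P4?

P2: time 11≤24, cost 133≤237, risk 3≤5, benefit score 99≥62 — dominates P4.
Others (P1, P3, P5, P6, P7, P8, P9) are each worse than P4 on at least one objective.

P2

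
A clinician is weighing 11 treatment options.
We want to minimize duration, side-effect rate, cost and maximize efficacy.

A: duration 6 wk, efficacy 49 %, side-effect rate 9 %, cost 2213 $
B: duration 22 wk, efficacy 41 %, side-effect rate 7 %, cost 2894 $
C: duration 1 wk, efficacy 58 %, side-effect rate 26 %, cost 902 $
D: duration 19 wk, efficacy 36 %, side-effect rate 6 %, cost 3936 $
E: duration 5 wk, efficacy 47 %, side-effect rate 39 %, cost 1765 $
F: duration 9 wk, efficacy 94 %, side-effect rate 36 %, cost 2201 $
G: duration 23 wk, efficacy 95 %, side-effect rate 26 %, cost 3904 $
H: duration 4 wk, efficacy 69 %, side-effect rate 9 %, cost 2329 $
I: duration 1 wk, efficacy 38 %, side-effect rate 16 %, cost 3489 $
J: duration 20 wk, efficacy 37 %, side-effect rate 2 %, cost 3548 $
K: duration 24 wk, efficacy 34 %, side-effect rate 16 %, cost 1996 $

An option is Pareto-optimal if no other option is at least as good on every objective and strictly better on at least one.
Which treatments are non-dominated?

A: not dominated.
B: not dominated.
C: not dominated (best cost).
D: not dominated.
E: dominated by C (duration 1≤5, efficacy 58≥47, side-effect rate 26≤39, cost 902≤1765).
F: not dominated.
G: not dominated (best efficacy).
H: not dominated.
I: not dominated.
J: not dominated (best side-effect rate).
K: not dominated.

A, B, C, D, F, G, H, I, J, K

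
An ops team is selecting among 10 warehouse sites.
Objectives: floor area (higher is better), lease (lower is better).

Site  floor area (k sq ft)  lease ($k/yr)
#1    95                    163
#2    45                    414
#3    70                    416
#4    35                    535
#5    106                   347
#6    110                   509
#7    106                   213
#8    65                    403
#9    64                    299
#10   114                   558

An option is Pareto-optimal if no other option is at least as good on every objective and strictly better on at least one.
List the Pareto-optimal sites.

#1: not dominated (best lease).
#2: dominated by #1 (floor area 95≥45, lease 163≤414).
#3: dominated by #1 (floor area 95≥70, lease 163≤416).
#4: dominated by #1 (floor area 95≥35, lease 163≤535).
#5: dominated by #7 (floor area 106≥106, lease 213≤347).
#6: not dominated.
#7: not dominated.
#8: dominated by #1 (floor area 95≥65, lease 163≤403).
#9: dominated by #1 (floor area 95≥64, lease 163≤299).
#10: not dominated (best floor area).

#1, #6, #7, #10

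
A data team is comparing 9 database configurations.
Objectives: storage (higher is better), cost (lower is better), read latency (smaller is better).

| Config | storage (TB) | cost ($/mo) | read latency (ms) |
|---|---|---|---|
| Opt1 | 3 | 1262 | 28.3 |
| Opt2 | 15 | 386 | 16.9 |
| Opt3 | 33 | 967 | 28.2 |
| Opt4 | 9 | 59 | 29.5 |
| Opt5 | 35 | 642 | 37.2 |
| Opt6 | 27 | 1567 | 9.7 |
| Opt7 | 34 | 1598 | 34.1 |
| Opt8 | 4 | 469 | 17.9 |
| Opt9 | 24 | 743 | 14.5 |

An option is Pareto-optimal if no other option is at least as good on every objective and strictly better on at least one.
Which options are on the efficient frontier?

Opt1: dominated by Opt2 (storage 15≥3, cost 386≤1262, read latency 16.9≤28.3).
Opt2: not dominated.
Opt3: not dominated.
Opt4: not dominated (best cost).
Opt5: not dominated (best storage).
Opt6: not dominated (best read latency).
Opt7: not dominated.
Opt8: dominated by Opt2 (storage 15≥4, cost 386≤469, read latency 16.9≤17.9).
Opt9: not dominated.

Opt2, Opt3, Opt4, Opt5, Opt6, Opt7, Opt9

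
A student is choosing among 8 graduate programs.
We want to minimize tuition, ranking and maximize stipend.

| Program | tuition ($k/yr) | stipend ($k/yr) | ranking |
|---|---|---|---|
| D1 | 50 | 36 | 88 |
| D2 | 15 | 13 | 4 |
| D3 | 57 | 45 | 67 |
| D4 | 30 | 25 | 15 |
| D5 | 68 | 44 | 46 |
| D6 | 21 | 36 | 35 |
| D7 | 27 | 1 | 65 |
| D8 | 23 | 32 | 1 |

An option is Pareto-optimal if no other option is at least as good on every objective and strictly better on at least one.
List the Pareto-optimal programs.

D2, D3, D5, D6, D8

D1: dominated by D6 (tuition 21≤50, stipend 36≥36, ranking 35≤88).
D2: not dominated (best tuition).
D3: not dominated (best stipend).
D4: dominated by D8 (tuition 23≤30, stipend 32≥25, ranking 1≤15).
D5: not dominated.
D6: not dominated.
D7: dominated by D2 (tuition 15≤27, stipend 13≥1, ranking 4≤65).
D8: not dominated (best ranking).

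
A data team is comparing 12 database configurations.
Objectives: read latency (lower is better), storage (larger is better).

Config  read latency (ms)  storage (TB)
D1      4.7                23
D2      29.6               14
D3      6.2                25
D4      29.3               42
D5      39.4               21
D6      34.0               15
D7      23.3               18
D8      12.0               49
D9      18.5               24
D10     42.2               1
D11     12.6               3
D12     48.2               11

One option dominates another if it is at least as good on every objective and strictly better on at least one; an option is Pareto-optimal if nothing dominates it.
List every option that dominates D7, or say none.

D1: read latency 4.7≤23.3, storage 23≥18 — dominates D7.
D3: read latency 6.2≤23.3, storage 25≥18 — dominates D7.
D8: read latency 12.0≤23.3, storage 49≥18 — dominates D7.
D9: read latency 18.5≤23.3, storage 24≥18 — dominates D7.
Others (D2, D4, D5, D6, D10, D11, D12) are each worse than D7 on at least one objective.

D1, D3, D8, D9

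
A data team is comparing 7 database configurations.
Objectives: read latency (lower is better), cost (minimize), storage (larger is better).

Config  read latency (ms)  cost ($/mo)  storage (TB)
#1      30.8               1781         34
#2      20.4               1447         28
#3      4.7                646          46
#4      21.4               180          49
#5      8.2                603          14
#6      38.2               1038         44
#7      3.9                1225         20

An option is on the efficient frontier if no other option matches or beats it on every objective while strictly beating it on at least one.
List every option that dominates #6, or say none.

#3, #4

#3: read latency 4.7≤38.2, cost 646≤1038, storage 46≥44 — dominates #6.
#4: read latency 21.4≤38.2, cost 180≤1038, storage 49≥44 — dominates #6.
Others (#1, #2, #5, #7) are each worse than #6 on at least one objective.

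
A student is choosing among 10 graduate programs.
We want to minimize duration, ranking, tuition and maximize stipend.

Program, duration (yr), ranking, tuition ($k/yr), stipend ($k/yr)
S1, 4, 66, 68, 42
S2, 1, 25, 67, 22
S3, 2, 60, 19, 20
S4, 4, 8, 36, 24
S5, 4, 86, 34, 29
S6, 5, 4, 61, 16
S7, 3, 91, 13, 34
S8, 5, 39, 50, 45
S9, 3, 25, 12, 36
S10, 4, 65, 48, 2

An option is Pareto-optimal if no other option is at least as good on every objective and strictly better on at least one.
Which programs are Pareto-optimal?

S1: not dominated.
S2: not dominated (best duration).
S3: not dominated.
S4: not dominated.
S5: dominated by S9 (duration 3≤4, ranking 25≤86, tuition 12≤34, stipend 36≥29).
S6: not dominated (best ranking).
S7: dominated by S9 (duration 3≤3, ranking 25≤91, tuition 12≤13, stipend 36≥34).
S8: not dominated (best stipend).
S9: not dominated (best tuition).
S10: dominated by S3 (duration 2≤4, ranking 60≤65, tuition 19≤48, stipend 20≥2).

S1, S2, S3, S4, S6, S8, S9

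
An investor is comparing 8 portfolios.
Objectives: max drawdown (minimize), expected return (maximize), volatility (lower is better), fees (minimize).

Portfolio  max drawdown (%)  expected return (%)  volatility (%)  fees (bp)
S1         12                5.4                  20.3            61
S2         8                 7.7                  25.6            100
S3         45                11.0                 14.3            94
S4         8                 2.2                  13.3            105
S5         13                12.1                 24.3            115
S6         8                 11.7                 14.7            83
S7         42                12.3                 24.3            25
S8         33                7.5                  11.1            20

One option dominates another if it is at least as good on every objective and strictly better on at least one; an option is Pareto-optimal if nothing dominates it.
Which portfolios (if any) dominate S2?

S6: max drawdown 8≤8, expected return 11.7≥7.7, volatility 14.7≤25.6, fees 83≤100 — dominates S2.
Others (S1, S3, S4, S5, S7, S8) are each worse than S2 on at least one objective.

S6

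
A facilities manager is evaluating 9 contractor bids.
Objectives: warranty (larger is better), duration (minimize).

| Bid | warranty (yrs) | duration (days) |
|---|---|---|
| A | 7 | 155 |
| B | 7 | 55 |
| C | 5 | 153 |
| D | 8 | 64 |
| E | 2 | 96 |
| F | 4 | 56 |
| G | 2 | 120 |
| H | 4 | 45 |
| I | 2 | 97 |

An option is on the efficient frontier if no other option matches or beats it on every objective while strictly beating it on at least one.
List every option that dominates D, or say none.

A: worse on warranty (7 vs 8).
B: worse on warranty (7 vs 8).
C: worse on warranty (5 vs 8).
E: worse on warranty (2 vs 8).
F: worse on warranty (4 vs 8).
G: worse on warranty (2 vs 8).
H: worse on warranty (4 vs 8).
I: worse on warranty (2 vs 8).
No option dominates D.

none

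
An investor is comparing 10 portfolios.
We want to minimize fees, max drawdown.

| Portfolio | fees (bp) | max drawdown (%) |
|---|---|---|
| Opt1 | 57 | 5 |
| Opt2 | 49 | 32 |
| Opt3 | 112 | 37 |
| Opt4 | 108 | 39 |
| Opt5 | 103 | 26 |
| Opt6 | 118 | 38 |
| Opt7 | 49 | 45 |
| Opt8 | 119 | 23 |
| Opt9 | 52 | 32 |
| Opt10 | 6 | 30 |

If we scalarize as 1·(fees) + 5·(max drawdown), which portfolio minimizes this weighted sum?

Opt1: 1·57 + 5·5 = 82
Opt2: 1·49 + 5·32 = 209
Opt3: 1·112 + 5·37 = 297
Opt4: 1·108 + 5·39 = 303
Opt5: 1·103 + 5·26 = 233
Opt6: 1·118 + 5·38 = 308
Opt7: 1·49 + 5·45 = 274
Opt8: 1·119 + 5·23 = 234
Opt9: 1·52 + 5·32 = 212
Opt10: 1·6 + 5·30 = 156
Lowest: Opt1 at 82.

Opt1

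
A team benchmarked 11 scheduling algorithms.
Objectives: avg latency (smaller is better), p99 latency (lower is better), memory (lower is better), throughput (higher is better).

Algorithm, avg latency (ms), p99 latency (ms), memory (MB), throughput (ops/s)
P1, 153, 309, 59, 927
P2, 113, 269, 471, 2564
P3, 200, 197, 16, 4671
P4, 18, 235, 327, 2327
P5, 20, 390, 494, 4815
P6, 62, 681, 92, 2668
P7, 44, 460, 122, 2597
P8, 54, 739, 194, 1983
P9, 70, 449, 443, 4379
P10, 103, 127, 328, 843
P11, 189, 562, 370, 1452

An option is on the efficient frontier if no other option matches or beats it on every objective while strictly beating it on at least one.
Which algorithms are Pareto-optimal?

P1: not dominated.
P2: not dominated.
P3: not dominated (best memory).
P4: not dominated (best avg latency).
P5: not dominated (best throughput).
P6: not dominated.
P7: not dominated.
P8: dominated by P7 (avg latency 44≤54, p99 latency 460≤739, memory 122≤194, throughput 2597≥1983).
P9: not dominated.
P10: not dominated (best p99 latency).
P11: dominated by P4 (avg latency 18≤189, p99 latency 235≤562, memory 327≤370, throughput 2327≥1452).

P1, P2, P3, P4, P5, P6, P7, P9, P10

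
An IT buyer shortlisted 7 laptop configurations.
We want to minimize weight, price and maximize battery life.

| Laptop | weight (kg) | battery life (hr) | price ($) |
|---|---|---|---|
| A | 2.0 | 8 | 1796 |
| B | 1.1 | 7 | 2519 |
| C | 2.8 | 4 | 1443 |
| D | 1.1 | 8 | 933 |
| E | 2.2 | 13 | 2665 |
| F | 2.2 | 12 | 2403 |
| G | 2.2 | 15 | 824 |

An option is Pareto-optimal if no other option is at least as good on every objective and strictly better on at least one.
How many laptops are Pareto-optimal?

A: dominated by D (weight 1.1≤2.0, battery life 8≥8, price 933≤1796).
B: dominated by D (weight 1.1≤1.1, battery life 8≥7, price 933≤2519).
C: dominated by D (weight 1.1≤2.8, battery life 8≥4, price 933≤1443).
D: not dominated.
E: dominated by G (weight 2.2≤2.2, battery life 15≥13, price 824≤2665).
F: dominated by G (weight 2.2≤2.2, battery life 15≥12, price 824≤2403).
G: not dominated (best battery life).
Pareto-optimal: D, G → 2.

2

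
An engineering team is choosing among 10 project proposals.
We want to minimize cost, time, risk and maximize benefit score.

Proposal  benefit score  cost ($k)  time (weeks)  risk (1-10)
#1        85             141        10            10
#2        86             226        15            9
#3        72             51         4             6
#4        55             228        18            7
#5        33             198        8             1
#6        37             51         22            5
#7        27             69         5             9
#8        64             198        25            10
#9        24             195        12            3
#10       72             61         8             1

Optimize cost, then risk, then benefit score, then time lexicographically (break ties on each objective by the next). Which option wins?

First minimize cost: best is 51, kept {#3, #6}.
Then minimize risk: best is 5, kept {#6}.

#6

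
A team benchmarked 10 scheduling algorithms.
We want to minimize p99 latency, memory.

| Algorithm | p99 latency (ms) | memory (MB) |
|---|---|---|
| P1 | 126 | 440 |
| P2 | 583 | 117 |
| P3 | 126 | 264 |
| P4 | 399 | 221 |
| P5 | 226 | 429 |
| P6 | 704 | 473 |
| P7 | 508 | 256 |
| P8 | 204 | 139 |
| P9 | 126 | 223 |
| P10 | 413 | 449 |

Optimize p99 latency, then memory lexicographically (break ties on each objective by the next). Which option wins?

P9

First minimize p99 latency: best is 126, kept {P1, P3, P9}.
Then minimize memory: best is 223, kept {P9}.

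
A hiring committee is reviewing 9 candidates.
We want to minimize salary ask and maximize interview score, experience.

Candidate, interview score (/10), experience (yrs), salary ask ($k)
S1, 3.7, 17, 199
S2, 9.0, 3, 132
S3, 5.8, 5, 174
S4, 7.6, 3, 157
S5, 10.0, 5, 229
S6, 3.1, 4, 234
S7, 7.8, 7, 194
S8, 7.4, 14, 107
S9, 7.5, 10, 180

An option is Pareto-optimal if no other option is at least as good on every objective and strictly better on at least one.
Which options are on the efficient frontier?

S1, S2, S5, S7, S8, S9

S1: not dominated (best experience).
S2: not dominated.
S3: dominated by S8 (interview score 7.4≥5.8, experience 14≥5, salary ask 107≤174).
S4: dominated by S2 (interview score 9.0≥7.6, experience 3≥3, salary ask 132≤157).
S5: not dominated (best interview score).
S6: dominated by S1 (interview score 3.7≥3.1, experience 17≥4, salary ask 199≤234).
S7: not dominated.
S8: not dominated (best salary ask).
S9: not dominated.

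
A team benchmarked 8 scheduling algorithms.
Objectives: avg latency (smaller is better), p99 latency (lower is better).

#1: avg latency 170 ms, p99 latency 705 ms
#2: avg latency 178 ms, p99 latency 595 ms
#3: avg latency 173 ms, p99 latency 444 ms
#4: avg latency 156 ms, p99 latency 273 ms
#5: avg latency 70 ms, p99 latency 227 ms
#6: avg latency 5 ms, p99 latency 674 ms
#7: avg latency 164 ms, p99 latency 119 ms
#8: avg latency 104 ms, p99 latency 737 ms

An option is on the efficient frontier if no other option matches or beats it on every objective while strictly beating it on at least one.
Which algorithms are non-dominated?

#5, #6, #7

#1: dominated by #4 (avg latency 156≤170, p99 latency 273≤705).
#2: dominated by #3 (avg latency 173≤178, p99 latency 444≤595).
#3: dominated by #4 (avg latency 156≤173, p99 latency 273≤444).
#4: dominated by #5 (avg latency 70≤156, p99 latency 227≤273).
#5: not dominated.
#6: not dominated (best avg latency).
#7: not dominated (best p99 latency).
#8: dominated by #5 (avg latency 70≤104, p99 latency 227≤737).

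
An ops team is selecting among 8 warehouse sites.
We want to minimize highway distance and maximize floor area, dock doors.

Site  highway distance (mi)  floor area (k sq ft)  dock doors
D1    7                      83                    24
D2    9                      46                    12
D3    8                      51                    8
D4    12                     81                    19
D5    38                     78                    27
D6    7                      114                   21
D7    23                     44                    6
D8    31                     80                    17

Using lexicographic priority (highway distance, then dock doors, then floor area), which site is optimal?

D1

First minimize highway distance: best is 7, kept {D1, D6}.
Then maximize dock doors: best is 24, kept {D1}.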